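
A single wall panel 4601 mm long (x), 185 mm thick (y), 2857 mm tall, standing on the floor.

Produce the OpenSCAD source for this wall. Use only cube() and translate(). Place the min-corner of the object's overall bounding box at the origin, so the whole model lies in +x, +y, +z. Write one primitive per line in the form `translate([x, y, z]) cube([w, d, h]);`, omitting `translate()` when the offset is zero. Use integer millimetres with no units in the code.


cube([4601, 185, 2857]);


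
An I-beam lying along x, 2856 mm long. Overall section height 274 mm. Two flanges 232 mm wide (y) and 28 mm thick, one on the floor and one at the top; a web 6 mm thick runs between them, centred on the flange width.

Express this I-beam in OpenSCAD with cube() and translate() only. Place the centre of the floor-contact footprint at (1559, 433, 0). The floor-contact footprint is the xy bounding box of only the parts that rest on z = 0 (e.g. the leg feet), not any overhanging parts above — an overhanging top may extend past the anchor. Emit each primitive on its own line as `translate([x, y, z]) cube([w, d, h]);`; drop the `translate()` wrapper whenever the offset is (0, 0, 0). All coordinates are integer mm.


translate([131, 317, 0]) cube([2856, 232, 28]);
translate([131, 430, 28]) cube([2856, 6, 218]);
translate([131, 317, 246]) cube([2856, 232, 28]);


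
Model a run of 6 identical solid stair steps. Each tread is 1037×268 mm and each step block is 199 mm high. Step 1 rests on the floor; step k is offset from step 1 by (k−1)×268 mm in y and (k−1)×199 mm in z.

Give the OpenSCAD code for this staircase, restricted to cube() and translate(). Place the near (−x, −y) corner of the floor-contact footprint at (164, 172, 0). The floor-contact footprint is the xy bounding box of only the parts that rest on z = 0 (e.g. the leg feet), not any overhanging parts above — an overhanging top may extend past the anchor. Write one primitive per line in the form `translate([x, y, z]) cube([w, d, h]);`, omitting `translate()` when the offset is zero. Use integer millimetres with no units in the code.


translate([164, 172, 0]) cube([1037, 268, 199]);
translate([164, 440, 199]) cube([1037, 268, 199]);
translate([164, 708, 398]) cube([1037, 268, 199]);
translate([164, 976, 597]) cube([1037, 268, 199]);
translate([164, 1244, 796]) cube([1037, 268, 199]);
translate([164, 1512, 995]) cube([1037, 268, 199]);


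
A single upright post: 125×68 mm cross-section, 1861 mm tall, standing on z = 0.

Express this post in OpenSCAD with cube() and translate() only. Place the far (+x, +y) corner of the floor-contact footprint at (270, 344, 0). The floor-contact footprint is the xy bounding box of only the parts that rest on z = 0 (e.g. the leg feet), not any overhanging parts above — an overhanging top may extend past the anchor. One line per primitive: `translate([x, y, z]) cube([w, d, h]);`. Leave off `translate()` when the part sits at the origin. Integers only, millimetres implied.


translate([145, 276, 0]) cube([125, 68, 1861]);


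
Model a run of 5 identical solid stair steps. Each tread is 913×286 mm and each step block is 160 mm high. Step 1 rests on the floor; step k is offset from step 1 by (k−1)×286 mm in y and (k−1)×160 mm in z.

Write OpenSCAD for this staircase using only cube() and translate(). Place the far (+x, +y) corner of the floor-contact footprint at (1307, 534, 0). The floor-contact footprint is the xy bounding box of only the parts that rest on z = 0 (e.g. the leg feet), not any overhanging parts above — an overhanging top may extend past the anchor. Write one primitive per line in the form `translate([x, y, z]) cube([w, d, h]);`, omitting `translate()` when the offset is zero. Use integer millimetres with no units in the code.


translate([394, 248, 0]) cube([913, 286, 160]);
translate([394, 534, 160]) cube([913, 286, 160]);
translate([394, 820, 320]) cube([913, 286, 160]);
translate([394, 1106, 480]) cube([913, 286, 160]);
translate([394, 1392, 640]) cube([913, 286, 160]);


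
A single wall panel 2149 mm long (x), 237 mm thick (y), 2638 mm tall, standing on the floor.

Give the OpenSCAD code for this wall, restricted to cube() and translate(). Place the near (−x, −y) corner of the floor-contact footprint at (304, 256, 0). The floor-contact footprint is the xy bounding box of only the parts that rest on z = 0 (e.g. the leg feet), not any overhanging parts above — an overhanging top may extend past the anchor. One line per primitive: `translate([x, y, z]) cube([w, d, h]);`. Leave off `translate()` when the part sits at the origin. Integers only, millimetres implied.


translate([304, 256, 0]) cube([2149, 237, 2638]);


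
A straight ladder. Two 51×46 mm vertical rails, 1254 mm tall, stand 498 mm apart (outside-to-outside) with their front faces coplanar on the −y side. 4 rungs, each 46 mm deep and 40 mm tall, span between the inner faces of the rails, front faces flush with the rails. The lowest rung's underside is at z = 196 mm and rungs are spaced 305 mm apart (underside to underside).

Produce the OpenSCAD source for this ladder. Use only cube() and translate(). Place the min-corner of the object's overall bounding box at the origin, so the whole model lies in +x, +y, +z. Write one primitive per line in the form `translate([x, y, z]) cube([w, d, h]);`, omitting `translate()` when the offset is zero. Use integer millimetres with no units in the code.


// rung span = 498 - 2*51 = 396
// rung[k] z = 196 + k*305
cube([51, 46, 1254]);
translate([447, 0, 0]) cube([51, 46, 1254]);
translate([51, 0, 196]) cube([396, 46, 40]);
translate([51, 0, 501]) cube([396, 46, 40]);
translate([51, 0, 806]) cube([396, 46, 40]);
translate([51, 0, 1111]) cube([396, 46, 40]);


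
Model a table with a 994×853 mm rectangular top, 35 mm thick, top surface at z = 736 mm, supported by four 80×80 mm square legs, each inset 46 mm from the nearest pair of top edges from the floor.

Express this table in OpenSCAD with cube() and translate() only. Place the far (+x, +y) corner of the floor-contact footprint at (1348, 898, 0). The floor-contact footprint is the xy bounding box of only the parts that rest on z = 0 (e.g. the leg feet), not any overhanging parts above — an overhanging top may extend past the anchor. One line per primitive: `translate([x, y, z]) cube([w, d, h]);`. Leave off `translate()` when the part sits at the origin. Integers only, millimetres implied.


// leg_h = 736 - 35 = 701
translate([400, 91, 701]) cube([994, 853, 35]);
translate([446, 137, 0]) cube([80, 80, 701]);
translate([1268, 137, 0]) cube([80, 80, 701]);
translate([446, 818, 0]) cube([80, 80, 701]);
translate([1268, 818, 0]) cube([80, 80, 701]);


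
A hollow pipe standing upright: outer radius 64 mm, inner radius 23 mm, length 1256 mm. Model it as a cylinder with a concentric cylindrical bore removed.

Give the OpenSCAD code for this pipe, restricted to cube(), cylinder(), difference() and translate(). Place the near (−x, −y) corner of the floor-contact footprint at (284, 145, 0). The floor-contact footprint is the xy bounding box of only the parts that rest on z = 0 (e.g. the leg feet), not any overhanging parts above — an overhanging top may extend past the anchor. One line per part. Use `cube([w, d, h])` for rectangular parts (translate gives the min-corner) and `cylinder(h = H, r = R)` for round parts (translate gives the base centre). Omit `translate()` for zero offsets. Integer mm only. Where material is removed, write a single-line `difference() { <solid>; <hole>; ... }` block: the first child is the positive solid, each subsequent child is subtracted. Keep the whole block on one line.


difference() { translate([348, 209, 0]) cylinder(h = 1256, r = 64); translate([348, 209, 0]) cylinder(h = 1256, r = 23); }


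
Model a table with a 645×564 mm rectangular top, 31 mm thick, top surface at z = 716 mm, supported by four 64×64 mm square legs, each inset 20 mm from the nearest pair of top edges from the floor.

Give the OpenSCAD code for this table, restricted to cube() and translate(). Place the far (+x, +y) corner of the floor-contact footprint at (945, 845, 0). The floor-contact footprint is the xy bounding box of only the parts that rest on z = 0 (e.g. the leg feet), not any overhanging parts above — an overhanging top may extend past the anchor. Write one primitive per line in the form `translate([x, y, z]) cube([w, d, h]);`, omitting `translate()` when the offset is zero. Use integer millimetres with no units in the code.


translate([320, 301, 685]) cube([645, 564, 31]);
translate([340, 321, 0]) cube([64, 64, 685]);
translate([881, 321, 0]) cube([64, 64, 685]);
translate([340, 781, 0]) cube([64, 64, 685]);
translate([881, 781, 0]) cube([64, 64, 685]);


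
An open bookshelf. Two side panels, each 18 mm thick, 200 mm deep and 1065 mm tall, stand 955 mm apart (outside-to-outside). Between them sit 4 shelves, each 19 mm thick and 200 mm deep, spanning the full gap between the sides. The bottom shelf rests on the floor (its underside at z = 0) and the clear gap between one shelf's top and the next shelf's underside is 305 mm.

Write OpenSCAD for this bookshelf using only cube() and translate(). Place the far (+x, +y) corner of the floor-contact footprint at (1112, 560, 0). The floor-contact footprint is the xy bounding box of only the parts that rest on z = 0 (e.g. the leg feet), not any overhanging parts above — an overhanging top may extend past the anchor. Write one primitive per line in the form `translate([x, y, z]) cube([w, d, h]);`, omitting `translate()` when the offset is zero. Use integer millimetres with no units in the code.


translate([157, 360, 0]) cube([18, 200, 1065]);
translate([1094, 360, 0]) cube([18, 200, 1065]);
translate([175, 360, 0]) cube([919, 200, 19]);
translate([175, 360, 324]) cube([919, 200, 19]);
translate([175, 360, 648]) cube([919, 200, 19]);
translate([175, 360, 972]) cube([919, 200, 19]);


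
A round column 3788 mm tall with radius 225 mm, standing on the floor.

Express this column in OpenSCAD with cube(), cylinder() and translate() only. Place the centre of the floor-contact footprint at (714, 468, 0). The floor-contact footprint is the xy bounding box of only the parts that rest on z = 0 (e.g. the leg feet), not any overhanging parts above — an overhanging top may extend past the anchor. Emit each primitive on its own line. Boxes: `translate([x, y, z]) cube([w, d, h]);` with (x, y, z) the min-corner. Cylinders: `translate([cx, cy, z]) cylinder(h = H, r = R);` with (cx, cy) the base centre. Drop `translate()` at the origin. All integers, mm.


translate([714, 468, 0]) cylinder(h = 3788, r = 225);


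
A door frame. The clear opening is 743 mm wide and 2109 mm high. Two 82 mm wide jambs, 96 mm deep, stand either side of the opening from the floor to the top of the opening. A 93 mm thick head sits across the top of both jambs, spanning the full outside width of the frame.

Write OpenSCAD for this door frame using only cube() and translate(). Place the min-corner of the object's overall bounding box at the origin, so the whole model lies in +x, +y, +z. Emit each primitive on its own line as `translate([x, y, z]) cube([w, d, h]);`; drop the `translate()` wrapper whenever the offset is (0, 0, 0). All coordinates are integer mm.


cube([82, 96, 2109]);
translate([825, 0, 0]) cube([82, 96, 2109]);
translate([0, 0, 2109]) cube([907, 96, 93]);


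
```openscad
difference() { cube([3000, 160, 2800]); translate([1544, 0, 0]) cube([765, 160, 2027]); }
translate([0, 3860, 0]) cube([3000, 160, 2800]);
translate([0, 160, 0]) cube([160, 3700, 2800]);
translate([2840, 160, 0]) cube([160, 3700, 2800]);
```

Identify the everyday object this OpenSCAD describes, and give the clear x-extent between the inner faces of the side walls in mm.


A single room. The interior width is 2680 mm.

Four walls enclosing a rectangle with a door in the front wall — a room. Outside width 3000 minus two 160 mm walls gives 2680 mm.


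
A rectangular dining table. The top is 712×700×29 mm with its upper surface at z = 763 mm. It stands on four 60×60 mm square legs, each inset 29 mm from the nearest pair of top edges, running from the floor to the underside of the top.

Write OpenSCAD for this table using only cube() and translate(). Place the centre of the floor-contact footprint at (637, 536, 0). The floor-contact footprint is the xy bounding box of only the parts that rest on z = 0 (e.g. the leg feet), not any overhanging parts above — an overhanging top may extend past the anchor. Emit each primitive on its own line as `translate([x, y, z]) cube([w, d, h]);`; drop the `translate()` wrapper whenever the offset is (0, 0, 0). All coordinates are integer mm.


translate([281, 186, 734]) cube([712, 700, 29]);
translate([310, 215, 0]) cube([60, 60, 734]);
translate([904, 215, 0]) cube([60, 60, 734]);
translate([310, 797, 0]) cube([60, 60, 734]);
translate([904, 797, 0]) cube([60, 60, 734]);


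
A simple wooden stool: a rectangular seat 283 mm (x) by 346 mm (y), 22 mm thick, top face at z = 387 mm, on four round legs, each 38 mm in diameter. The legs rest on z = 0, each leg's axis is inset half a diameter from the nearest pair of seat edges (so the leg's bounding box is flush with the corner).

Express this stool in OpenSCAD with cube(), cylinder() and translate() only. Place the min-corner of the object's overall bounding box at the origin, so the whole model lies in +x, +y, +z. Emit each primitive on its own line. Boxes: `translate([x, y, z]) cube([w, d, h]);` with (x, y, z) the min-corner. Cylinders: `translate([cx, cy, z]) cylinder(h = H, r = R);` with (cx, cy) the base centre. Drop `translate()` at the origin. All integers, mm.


translate([0, 0, 365]) cube([283, 346, 22]);
translate([19, 19, 0]) cylinder(h = 365, r = 19);
translate([264, 19, 0]) cylinder(h = 365, r = 19);
translate([19, 327, 0]) cylinder(h = 365, r = 19);
translate([264, 327, 0]) cylinder(h = 365, r = 19);


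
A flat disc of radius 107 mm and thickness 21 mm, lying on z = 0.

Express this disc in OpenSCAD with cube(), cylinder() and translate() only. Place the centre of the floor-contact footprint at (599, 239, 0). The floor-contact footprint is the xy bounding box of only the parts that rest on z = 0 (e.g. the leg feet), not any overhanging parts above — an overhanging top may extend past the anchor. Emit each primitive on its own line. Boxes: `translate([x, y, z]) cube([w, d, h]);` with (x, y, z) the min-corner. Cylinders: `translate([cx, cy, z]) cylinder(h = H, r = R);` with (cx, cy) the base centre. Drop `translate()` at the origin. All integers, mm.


translate([599, 239, 0]) cylinder(h = 21, r = 107);


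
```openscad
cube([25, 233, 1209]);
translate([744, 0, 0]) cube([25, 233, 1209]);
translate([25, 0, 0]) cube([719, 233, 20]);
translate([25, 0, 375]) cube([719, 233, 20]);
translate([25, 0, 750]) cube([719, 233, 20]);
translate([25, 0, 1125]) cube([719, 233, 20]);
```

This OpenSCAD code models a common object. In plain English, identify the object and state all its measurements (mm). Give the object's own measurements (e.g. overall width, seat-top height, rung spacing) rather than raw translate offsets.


An open bookshelf. Two side panels, each 25 mm thick, 233 mm deep and 1209 mm tall, stand 769 mm apart (outside-to-outside). Between them sit 4 shelves, each 20 mm thick and 233 mm deep, spanning the full gap between the sides. The bottom shelf rests on the floor (its underside at z = 0) and the clear gap between one shelf's top and the next shelf's underside is 355 mm.


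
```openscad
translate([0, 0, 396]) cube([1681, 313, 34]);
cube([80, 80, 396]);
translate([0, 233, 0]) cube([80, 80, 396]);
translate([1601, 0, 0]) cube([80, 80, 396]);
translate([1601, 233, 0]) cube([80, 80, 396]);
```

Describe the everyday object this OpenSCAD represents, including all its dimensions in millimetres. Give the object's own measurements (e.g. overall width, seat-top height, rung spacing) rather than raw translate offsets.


A bench: a 1681×313 mm seat slab, 34 mm thick, top at z = 430 mm, on four 80×80 mm square legs flush with the seat corners and standing on z = 0.


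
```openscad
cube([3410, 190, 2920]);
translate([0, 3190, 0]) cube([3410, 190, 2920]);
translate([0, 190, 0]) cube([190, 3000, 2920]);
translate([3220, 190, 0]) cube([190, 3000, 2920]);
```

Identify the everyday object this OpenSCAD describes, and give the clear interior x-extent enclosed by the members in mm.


A house (or room) frame. The interior width is 3030 mm.

Four 2920 mm walls enclosing a rectangle with no floor or roof — a room or house frame. Outside width is 3410 mm and wall thickness is 190 mm, so the interior width is 3410 − 2 × 190 = 3030 mm.


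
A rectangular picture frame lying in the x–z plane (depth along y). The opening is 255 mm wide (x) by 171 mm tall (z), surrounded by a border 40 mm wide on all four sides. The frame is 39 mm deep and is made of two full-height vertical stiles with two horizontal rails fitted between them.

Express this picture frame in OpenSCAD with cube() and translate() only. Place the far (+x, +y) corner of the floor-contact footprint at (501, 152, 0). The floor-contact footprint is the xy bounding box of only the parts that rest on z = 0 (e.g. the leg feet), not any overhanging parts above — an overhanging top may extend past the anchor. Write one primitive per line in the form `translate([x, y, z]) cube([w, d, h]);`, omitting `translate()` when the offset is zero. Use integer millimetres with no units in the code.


translate([166, 113, 0]) cube([40, 39, 251]);
translate([461, 113, 0]) cube([40, 39, 251]);
translate([206, 113, 0]) cube([255, 39, 40]);
translate([206, 113, 211]) cube([255, 39, 40]);


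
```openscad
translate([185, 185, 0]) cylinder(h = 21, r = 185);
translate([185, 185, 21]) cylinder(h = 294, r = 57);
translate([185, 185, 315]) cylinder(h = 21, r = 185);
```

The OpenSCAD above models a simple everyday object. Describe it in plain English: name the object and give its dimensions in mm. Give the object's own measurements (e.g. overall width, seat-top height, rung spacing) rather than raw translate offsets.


A spool: two coaxial disc flanges of radius 185 mm and thickness 21 mm, joined by a core cylinder of radius 57 mm and height 294 mm. The lower flange rests on z = 0 and the three cylinders share a vertical axis.


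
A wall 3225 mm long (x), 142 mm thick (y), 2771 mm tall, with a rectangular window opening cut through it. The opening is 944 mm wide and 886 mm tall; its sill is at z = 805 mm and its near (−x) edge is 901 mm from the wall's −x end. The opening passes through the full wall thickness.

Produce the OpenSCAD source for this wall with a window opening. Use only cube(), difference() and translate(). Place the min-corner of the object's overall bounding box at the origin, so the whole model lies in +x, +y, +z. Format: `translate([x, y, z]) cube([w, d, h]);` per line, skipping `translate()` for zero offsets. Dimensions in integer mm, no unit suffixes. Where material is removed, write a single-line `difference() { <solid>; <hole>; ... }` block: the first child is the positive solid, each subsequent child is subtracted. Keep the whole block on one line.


difference() { cube([3225, 142, 2771]); translate([901, 0, 805]) cube([944, 142, 886]); }


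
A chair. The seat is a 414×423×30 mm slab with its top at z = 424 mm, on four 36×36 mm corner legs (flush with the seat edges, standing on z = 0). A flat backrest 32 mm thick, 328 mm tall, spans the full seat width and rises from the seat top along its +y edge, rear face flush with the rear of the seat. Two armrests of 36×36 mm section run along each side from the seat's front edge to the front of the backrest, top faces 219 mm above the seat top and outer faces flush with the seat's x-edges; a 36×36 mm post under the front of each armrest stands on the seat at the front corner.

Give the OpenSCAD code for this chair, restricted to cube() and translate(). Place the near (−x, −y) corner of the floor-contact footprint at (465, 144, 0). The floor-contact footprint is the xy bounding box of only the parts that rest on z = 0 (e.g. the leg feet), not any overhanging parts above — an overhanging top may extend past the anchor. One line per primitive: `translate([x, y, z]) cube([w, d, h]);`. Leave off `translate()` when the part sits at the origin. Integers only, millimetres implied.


translate([465, 144, 394]) cube([414, 423, 30]);
translate([465, 144, 0]) cube([36, 36, 394]);
translate([843, 144, 0]) cube([36, 36, 394]);
translate([465, 531, 0]) cube([36, 36, 394]);
translate([843, 531, 0]) cube([36, 36, 394]);
translate([465, 535, 424]) cube([414, 32, 328]);
translate([465, 144, 607]) cube([36, 391, 36]);
translate([843, 144, 607]) cube([36, 391, 36]);
translate([465, 144, 424]) cube([36, 36, 183]);
translate([843, 144, 424]) cube([36, 36, 183]);


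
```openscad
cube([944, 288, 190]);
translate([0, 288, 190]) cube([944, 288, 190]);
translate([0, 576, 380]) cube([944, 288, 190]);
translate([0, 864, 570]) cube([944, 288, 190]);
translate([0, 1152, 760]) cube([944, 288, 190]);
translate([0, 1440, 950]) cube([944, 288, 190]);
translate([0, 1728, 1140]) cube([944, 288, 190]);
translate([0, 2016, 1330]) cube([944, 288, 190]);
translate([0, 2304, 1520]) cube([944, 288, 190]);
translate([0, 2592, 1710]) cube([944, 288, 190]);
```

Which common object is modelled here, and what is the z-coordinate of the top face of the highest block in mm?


A staircase. The total rise is 1900 mm.

10 identical blocks, each offset up and back from the previous — a staircase. Each step is 190 mm tall and there are 10 of them, so the total rise is 10 × 190 = 1900 mm.


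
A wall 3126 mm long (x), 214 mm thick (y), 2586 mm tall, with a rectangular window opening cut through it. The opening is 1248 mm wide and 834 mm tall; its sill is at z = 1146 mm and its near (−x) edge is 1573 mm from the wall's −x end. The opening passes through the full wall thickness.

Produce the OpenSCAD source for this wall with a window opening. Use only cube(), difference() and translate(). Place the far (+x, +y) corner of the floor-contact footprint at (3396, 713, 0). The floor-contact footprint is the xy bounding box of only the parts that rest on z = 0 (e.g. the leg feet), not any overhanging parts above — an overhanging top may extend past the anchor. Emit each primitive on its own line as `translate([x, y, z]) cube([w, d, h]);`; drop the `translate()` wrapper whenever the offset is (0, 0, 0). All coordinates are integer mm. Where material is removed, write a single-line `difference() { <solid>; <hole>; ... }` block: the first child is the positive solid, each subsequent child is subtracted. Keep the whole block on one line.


difference() { translate([270, 499, 0]) cube([3126, 214, 2586]); translate([1843, 499, 1146]) cube([1248, 214, 834]); }


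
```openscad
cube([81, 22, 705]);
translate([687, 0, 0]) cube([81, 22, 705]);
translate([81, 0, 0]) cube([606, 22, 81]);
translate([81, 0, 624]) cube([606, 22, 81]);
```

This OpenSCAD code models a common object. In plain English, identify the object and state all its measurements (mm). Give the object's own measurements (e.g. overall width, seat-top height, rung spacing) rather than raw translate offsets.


A rectangular picture frame lying in the x–z plane (depth along y). The opening is 606 mm wide (x) by 543 mm tall (z), surrounded by a border 81 mm wide on all four sides. The frame is 22 mm deep and is made of two full-height vertical stiles with two horizontal rails fitted between them.


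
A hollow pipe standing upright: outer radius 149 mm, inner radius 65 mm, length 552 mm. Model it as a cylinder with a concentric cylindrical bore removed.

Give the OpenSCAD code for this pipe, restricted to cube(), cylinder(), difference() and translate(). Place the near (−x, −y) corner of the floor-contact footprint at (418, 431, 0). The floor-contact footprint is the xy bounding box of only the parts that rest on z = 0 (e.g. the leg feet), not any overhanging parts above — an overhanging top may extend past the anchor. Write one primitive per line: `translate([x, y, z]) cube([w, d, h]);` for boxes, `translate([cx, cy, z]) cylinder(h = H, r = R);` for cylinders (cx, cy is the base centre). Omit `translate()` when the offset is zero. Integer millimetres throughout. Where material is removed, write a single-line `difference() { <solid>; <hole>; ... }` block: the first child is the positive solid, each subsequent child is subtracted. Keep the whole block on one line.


difference() { translate([567, 580, 0]) cylinder(h = 552, r = 149); translate([567, 580, 0]) cylinder(h = 552, r = 65); }


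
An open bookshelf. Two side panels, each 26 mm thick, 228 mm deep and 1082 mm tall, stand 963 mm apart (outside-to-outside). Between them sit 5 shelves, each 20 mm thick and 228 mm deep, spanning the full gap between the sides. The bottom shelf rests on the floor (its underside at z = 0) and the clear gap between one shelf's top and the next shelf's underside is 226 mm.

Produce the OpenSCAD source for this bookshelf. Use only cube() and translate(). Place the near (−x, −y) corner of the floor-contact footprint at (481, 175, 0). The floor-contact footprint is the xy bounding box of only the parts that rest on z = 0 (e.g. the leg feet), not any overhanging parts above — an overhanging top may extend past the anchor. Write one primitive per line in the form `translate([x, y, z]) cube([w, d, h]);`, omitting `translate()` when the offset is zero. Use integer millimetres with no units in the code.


translate([481, 175, 0]) cube([26, 228, 1082]);
translate([1418, 175, 0]) cube([26, 228, 1082]);
translate([507, 175, 0]) cube([911, 228, 20]);
translate([507, 175, 246]) cube([911, 228, 20]);
translate([507, 175, 492]) cube([911, 228, 20]);
translate([507, 175, 738]) cube([911, 228, 20]);
translate([507, 175, 984]) cube([911, 228, 20]);


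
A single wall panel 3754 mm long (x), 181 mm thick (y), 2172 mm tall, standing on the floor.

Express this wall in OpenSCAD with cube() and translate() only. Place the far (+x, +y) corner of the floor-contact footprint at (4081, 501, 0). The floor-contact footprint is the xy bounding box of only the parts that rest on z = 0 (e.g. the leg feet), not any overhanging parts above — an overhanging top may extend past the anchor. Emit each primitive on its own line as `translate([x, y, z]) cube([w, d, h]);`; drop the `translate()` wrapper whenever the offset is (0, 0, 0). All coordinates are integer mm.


translate([327, 320, 0]) cube([3754, 181, 2172]);


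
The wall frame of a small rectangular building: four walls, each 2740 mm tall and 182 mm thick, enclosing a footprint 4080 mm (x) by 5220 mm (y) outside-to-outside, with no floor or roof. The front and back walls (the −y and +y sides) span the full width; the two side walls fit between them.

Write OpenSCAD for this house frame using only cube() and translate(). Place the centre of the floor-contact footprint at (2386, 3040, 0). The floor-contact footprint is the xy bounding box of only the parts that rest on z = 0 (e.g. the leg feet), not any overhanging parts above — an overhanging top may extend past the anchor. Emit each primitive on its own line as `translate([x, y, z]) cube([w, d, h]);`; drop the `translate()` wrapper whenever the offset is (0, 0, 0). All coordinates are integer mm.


translate([346, 430, 0]) cube([4080, 182, 2740]);
translate([346, 5468, 0]) cube([4080, 182, 2740]);
translate([346, 612, 0]) cube([182, 4856, 2740]);
translate([4244, 612, 0]) cube([182, 4856, 2740]);


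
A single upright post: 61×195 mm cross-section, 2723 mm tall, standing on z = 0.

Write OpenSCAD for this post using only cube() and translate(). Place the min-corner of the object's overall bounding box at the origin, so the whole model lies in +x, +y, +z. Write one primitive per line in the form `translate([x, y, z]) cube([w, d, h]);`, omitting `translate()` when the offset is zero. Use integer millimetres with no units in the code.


cube([61, 195, 2723]);


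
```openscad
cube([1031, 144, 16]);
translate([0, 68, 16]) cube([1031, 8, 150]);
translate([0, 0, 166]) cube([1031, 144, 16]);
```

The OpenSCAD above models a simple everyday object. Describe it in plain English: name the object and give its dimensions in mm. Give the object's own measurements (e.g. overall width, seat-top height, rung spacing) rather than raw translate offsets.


An I-beam lying along x, 1031 mm long. Overall section height 182 mm. Two flanges 144 mm wide (y) and 16 mm thick, one on the floor and one at the top; a web 8 mm thick runs between them, centred on the flange width.


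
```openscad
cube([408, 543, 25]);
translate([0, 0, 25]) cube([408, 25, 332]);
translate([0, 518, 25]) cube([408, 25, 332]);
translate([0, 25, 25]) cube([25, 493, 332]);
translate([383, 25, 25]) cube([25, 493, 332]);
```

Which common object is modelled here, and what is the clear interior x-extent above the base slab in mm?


An open box. The internal width is 358 mm.

A 408×543 base slab with four walls standing on it — an open box. The base is 408 mm wide and the walls are 25 mm thick, so the internal width is 408 − 2 × 25 = 358 mm.


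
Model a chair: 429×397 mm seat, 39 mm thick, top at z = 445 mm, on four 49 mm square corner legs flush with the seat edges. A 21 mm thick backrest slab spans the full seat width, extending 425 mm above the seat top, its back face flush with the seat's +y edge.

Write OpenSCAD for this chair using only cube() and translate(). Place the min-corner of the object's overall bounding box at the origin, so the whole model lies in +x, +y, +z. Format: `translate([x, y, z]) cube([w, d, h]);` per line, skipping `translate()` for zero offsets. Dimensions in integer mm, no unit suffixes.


// leg_h = 445 - 39 = 406
translate([0, 0, 406]) cube([429, 397, 39]);
cube([49, 49, 406]);
translate([380, 0, 0]) cube([49, 49, 406]);
translate([0, 348, 0]) cube([49, 49, 406]);
translate([380, 348, 0]) cube([49, 49, 406]);
translate([0, 376, 445]) cube([429, 21, 425]);


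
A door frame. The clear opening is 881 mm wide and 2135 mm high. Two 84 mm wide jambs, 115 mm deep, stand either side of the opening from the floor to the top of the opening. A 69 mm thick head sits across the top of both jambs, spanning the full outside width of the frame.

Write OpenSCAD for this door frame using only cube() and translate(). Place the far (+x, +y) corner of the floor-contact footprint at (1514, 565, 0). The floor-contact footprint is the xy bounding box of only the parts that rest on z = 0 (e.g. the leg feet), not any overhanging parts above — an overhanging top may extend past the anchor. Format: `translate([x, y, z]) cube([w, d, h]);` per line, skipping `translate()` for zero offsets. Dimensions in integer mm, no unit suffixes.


translate([465, 450, 0]) cube([84, 115, 2135]);
translate([1430, 450, 0]) cube([84, 115, 2135]);
translate([465, 450, 2135]) cube([1049, 115, 69]);


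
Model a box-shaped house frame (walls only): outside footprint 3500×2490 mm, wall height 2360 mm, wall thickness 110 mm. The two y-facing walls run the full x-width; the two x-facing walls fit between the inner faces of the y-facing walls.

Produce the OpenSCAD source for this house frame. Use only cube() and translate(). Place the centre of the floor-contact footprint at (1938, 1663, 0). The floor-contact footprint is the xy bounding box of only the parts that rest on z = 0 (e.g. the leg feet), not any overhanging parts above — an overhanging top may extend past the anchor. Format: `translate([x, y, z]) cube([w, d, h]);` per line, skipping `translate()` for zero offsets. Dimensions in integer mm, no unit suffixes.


translate([188, 418, 0]) cube([3500, 110, 2360]);
translate([188, 2798, 0]) cube([3500, 110, 2360]);
translate([188, 528, 0]) cube([110, 2270, 2360]);
translate([3578, 528, 0]) cube([110, 2270, 2360]);


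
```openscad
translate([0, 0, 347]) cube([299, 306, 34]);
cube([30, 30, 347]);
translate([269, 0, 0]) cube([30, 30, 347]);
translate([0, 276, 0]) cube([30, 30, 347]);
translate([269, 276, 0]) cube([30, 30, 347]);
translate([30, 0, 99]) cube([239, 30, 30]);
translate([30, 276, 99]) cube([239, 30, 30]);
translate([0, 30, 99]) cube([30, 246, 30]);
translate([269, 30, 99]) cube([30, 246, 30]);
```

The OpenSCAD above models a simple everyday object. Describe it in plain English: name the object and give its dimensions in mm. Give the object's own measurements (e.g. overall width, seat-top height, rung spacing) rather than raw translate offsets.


A simple wooden stool: a rectangular seat 299 mm (x) by 306 mm (y), 34 mm thick, top face at z = 381 mm, on four square legs, each 30×30 mm in cross-section. The legs rest on z = 0, each flush with a corner of the seat. Four stretchers, 30 mm wide and 30 mm tall, connect adjacent legs with their undersides at z = 99 mm, each running between the inner faces of the legs it joins and aligned with the legs' outer faces on the other axis.


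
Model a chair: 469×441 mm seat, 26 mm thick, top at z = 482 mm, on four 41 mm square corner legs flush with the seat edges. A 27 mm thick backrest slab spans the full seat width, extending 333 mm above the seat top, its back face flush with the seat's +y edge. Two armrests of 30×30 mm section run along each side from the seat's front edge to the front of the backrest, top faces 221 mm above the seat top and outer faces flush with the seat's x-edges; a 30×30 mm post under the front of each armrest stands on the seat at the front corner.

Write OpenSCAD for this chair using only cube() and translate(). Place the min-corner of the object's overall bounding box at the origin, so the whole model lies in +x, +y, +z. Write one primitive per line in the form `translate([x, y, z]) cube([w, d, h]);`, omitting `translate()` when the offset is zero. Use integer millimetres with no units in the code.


translate([0, 0, 456]) cube([469, 441, 26]);
cube([41, 41, 456]);
translate([428, 0, 0]) cube([41, 41, 456]);
translate([0, 400, 0]) cube([41, 41, 456]);
translate([428, 400, 0]) cube([41, 41, 456]);
translate([0, 414, 482]) cube([469, 27, 333]);
translate([0, 0, 673]) cube([30, 414, 30]);
translate([439, 0, 673]) cube([30, 414, 30]);
translate([0, 0, 482]) cube([30, 30, 191]);
translate([439, 0, 482]) cube([30, 30, 191]);


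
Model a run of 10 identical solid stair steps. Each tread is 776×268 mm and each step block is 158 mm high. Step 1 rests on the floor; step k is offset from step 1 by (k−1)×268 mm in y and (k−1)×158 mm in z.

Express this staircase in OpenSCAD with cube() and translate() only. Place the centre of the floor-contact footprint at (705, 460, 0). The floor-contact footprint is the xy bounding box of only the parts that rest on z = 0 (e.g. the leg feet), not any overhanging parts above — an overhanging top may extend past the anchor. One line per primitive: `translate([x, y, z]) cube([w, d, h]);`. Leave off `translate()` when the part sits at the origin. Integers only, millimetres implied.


translate([317, 326, 0]) cube([776, 268, 158]);
translate([317, 594, 158]) cube([776, 268, 158]);
translate([317, 862, 316]) cube([776, 268, 158]);
translate([317, 1130, 474]) cube([776, 268, 158]);
translate([317, 1398, 632]) cube([776, 268, 158]);
translate([317, 1666, 790]) cube([776, 268, 158]);
translate([317, 1934, 948]) cube([776, 268, 158]);
translate([317, 2202, 1106]) cube([776, 268, 158]);
translate([317, 2470, 1264]) cube([776, 268, 158]);
translate([317, 2738, 1422]) cube([776, 268, 158]);


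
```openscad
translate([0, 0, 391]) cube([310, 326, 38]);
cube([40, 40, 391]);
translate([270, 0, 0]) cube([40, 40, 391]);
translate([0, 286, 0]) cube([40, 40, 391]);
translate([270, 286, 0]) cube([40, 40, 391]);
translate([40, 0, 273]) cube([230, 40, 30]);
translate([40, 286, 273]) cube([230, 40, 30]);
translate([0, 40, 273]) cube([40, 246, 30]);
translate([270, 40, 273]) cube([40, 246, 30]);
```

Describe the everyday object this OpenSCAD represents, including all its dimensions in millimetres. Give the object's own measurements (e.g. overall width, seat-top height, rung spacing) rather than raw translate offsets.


A four-legged stool. The seat is a 310×326×38 mm slab whose top surface is at z = 429 mm; four square legs, each 40×40 mm in cross-section, run from the floor (z = 0) to the underside of the seat, each flush with a corner of the seat. Four stretchers, 40 mm wide and 30 mm tall, connect adjacent legs with their undersides at z = 273 mm, each running between the inner faces of the legs it joins and aligned with the legs' outer faces on the other axis.


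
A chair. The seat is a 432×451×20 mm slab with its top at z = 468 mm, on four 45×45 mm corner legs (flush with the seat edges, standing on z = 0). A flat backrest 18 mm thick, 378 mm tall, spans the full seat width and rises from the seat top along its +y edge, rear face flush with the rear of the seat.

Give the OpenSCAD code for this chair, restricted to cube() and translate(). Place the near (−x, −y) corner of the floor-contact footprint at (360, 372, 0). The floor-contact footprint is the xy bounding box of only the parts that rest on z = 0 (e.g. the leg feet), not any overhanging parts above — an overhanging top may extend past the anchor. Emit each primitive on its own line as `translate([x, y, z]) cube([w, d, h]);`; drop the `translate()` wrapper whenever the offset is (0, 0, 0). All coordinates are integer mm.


translate([360, 372, 448]) cube([432, 451, 20]);
translate([360, 372, 0]) cube([45, 45, 448]);
translate([747, 372, 0]) cube([45, 45, 448]);
translate([360, 778, 0]) cube([45, 45, 448]);
translate([747, 778, 0]) cube([45, 45, 448]);
translate([360, 805, 468]) cube([432, 18, 378]);


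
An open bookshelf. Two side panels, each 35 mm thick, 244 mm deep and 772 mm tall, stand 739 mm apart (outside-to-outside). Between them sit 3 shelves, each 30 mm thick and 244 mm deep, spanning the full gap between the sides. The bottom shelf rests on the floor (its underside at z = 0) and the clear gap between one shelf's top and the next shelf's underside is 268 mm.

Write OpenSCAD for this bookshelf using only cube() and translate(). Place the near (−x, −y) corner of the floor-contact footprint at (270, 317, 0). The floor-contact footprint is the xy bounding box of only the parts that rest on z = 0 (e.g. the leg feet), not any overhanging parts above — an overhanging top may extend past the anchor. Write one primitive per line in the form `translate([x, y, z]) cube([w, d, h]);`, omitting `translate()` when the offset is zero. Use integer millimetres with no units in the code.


translate([270, 317, 0]) cube([35, 244, 772]);
translate([974, 317, 0]) cube([35, 244, 772]);
translate([305, 317, 0]) cube([669, 244, 30]);
translate([305, 317, 298]) cube([669, 244, 30]);
translate([305, 317, 596]) cube([669, 244, 30]);


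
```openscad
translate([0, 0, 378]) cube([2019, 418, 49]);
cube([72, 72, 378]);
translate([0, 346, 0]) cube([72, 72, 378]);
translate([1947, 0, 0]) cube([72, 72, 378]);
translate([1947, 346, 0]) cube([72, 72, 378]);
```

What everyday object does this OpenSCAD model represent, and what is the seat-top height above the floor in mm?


A bench. The seat-top height is 427 mm.

A long slab on four corner posts — a bench. The slab sits at z = 378 with thickness 49, so the top is 378 + 49 = 427 mm.


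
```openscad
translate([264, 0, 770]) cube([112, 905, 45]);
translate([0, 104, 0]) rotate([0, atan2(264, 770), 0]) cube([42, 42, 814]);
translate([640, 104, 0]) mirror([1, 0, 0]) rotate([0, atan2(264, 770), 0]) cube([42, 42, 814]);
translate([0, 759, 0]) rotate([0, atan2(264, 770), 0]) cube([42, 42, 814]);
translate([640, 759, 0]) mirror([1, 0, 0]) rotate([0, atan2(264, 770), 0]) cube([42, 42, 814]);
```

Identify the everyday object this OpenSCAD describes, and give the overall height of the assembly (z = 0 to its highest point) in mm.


A sawhorse. The overall height is 815 mm.

A beam across two mirrored pairs of raked legs — a sawhorse. The beam's underside is at z = 770 (matching the legs' vertical rise in atan2(264, 770)) and the beam is 45 mm tall, so its top is at 770 + 45 = 815 mm. The raked legs top out at the beam's underside, so that is the highest point.
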